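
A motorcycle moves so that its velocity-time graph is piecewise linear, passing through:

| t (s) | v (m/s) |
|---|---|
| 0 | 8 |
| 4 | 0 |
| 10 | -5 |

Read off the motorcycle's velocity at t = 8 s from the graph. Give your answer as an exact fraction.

On 4–10 s the graph is linear from 0 to -5 m/s: v(8) = 0 + (-5 − 0)·(8 − 4)/(10 − 4) = -10/3 m/s.

-10/3 m/s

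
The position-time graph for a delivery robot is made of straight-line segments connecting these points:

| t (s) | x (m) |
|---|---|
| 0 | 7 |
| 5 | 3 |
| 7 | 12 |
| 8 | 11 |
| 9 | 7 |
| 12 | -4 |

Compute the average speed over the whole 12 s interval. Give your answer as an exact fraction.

Average speed = (total path length)/(elapsed time); on a piecewise-linear x-t graph the path length is Σ|Δx|.
0–5 s: |Δx| = |3 − 7| = 4 m
5–7 s: |Δx| = |12 − 3| = 9 m
7–8 s: |Δx| = |11 − 12| = 1 m
8–9 s: |Δx| = |7 − 11| = 4 m
9–12 s: |Δx| = |-4 − 7| = 11 m
Total path = 29 m; average speed = 29/12 = 29/12 m/s.

29/12 m/s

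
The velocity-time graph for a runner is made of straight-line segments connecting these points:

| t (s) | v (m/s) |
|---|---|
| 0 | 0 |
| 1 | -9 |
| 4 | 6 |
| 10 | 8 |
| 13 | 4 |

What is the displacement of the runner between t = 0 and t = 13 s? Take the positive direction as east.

51 m

Displacement is the signed area under the v-t curve.
0–1 s: ½(0 + -9)(1) = -4.5 m
1–4 s: ½(-9 + 6)(3) = -4.5 m
4–10 s: ½(6 + 8)(6) = 42 m
10–13 s: ½(8 + 4)(3) = 18 m
Net displacement = 51 m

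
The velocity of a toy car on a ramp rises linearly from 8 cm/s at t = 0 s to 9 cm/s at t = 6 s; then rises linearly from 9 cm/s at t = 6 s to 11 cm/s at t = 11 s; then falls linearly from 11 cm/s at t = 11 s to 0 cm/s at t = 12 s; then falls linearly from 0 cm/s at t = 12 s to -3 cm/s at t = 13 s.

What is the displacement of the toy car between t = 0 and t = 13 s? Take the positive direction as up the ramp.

105 cm

Displacement is the signed area under the v-t curve.
0–6 s: ½(8 + 9)(6) = 51 cm
6–11 s: ½(9 + 11)(5) = 50 cm
11–12 s: ½(11 + 0)(1) = 5.5 cm
12–13 s: ½(0 + -3)(1) = -1.5 cm
Net displacement = 105 cm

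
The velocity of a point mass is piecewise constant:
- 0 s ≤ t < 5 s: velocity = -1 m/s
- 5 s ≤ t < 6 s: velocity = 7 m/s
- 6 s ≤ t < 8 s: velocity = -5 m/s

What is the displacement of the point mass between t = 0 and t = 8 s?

Net displacement equals the area under the velocity-time graph (areas below the axis count negative).
0–5 s: -1 × 5 = -5 m
5–6 s: 7 × 1 = 7 m
6–8 s: -5 × 2 = -10 m
Net displacement = -8 m

-8 m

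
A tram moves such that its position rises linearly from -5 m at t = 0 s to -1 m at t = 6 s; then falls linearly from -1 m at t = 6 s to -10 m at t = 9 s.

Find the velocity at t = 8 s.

-3 m/s

Velocity is the slope of the x-t graph on 6–9 s: (-10 − -1)/(9 − 6) = -3 m/s.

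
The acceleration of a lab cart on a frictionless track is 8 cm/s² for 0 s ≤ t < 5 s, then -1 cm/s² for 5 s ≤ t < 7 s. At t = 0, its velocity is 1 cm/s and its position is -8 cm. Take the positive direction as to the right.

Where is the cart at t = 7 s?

On each constant-a segment, Δv = aΔt and Δx = v₀Δt + ½aΔt²; chain segment to segment.
0–5 s: v starts 1 cm/s; Δx = 1·5 + ½·8·5² = 105 cm; v ends 41 cm/s.
5–7 s: v starts 41 cm/s; Δx = 41·2 + ½·-1·2² = 80 cm; v ends 39 cm/s.
x(7) = -8 + Σ Δx = 177 cm.

177 cm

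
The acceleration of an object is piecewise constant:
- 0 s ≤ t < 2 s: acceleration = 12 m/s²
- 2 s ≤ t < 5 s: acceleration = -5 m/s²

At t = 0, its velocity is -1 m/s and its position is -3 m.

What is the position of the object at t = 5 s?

On each constant-a segment, Δv = aΔt and Δx = v₀Δt + ½aΔt²; chain segment to segment.
0–2 s: v starts -1 m/s; Δx = -1·2 + ½·12·2² = 22 m; v ends 23 m/s.
2–5 s: v starts 23 m/s; Δx = 23·3 + ½·-5·3² = 46.5 m; v ends 8 m/s.
x(5) = -3 + Σ Δx = 65.5 m.

65.5 m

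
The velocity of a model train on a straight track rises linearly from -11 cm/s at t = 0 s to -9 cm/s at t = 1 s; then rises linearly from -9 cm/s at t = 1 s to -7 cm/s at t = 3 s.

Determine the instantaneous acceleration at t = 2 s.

1 cm/s²

Acceleration is the slope of the v-t graph on 1–3 s: (-7 − -9)/(3 − 1) = 1 cm/s².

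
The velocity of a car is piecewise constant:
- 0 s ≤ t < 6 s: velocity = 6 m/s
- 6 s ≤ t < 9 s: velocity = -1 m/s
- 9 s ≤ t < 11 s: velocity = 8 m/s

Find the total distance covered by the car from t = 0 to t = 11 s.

55 m

Total distance travelled is ∫|v| dt — sum the magnitudes of each area piece.
0–6 s: |6| × 6 = 36 m
6–9 s: |-1| × 3 = 3 m
9–11 s: |8| × 2 = 16 m
Total distance = 55 m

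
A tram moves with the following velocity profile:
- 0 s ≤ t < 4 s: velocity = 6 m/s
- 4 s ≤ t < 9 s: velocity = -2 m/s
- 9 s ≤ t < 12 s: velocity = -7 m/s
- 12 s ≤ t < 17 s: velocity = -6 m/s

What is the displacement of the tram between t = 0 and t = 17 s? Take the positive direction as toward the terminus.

Displacement is the signed area under the v-t curve.
0–4 s: 6 × 4 = 24 m
4–9 s: -2 × 5 = -10 m
9–12 s: -7 × 3 = -21 m
12–17 s: -6 × 5 = -30 m
Net displacement = -37 m

-37 m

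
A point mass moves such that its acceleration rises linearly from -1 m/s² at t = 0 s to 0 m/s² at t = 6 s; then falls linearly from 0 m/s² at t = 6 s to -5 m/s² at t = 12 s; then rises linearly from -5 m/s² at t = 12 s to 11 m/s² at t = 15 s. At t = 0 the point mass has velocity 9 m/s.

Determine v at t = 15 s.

Δv equals the area under the a-t graph; then v = v₀ + Δv.
0–6 s: ½(-1 + 0)(6) = -3 m/s
6–12 s: ½(0 + -5)(6) = -15 m/s
12–15 s: ½(-5 + 11)(3) = 9 m/s
Δv = -9 m/s, so v(15) = 9 + (-9) = 0 m/s.

0 m/s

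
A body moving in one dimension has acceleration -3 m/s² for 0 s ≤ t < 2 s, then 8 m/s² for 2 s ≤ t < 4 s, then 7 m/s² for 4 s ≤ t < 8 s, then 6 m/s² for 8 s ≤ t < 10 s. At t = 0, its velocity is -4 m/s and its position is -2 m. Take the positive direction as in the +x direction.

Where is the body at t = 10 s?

On each constant-a segment, Δv = aΔt and Δx = v₀Δt + ½aΔt²; chain segment to segment.
0–2 s: v starts -4 m/s; Δx = -4·2 + ½·-3·2² = -14 m; v ends -10 m/s.
2–4 s: v starts -10 m/s; Δx = -10·2 + ½·8·2² = -4 m; v ends 6 m/s.
4–8 s: v starts 6 m/s; Δx = 6·4 + ½·7·4² = 80 m; v ends 34 m/s.
8–10 s: v starts 34 m/s; Δx = 34·2 + ½·6·2² = 80 m; v ends 46 m/s.
x(10) = -2 + Σ Δx = 140 m.

140 m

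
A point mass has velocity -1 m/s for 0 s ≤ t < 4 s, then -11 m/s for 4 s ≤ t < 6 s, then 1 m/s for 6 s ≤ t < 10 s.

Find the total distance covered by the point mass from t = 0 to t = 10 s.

Total distance travelled is ∫|v| dt — sum the magnitudes of each area piece.
0–4 s: |-1| × 4 = 4 m
4–6 s: |-11| × 2 = 22 m
6–10 s: |1| × 4 = 4 m
Total distance = 30 m

30 m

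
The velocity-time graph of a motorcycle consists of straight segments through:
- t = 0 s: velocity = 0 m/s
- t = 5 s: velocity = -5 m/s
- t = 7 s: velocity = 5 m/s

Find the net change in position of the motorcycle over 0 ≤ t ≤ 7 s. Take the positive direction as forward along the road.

-12.5 m

Displacement is the signed area under the v-t curve.
0–5 s: ½(0 + -5)(5) = -12.5 m
5–7 s: ½(-5 + 5)(2) = 0 m
Net displacement = -12.5 m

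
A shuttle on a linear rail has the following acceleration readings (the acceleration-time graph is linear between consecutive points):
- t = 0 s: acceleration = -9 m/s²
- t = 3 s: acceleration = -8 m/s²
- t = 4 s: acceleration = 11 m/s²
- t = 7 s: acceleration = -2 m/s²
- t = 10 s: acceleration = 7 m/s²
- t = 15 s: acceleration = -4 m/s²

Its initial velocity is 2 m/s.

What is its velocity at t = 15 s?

Δv equals the area under the a-t graph; then v = v₀ + Δv.
0–3 s: ½(-9 + -8)(3) = -25.5 m/s
3–4 s: ½(-8 + 11)(1) = 1.5 m/s
4–7 s: ½(11 + -2)(3) = 13.5 m/s
7–10 s: ½(-2 + 7)(3) = 7.5 m/s
10–15 s: ½(7 + -4)(5) = 7.5 m/s
Δv = 4.5 m/s, so v(15) = 2 + (4.5) = 6.5 m/s.

6.5 m/s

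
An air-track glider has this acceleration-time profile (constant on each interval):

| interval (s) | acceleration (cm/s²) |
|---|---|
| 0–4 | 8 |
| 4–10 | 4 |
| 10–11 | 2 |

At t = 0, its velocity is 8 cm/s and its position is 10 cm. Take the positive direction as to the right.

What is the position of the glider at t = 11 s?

483 cm

On each constant-a segment, Δv = aΔt and Δx = v₀Δt + ½aΔt²; chain segment to segment.
0–4 s: v starts 8 cm/s; Δx = 8·4 + ½·8·4² = 96 cm; v ends 40 cm/s.
4–10 s: v starts 40 cm/s; Δx = 40·6 + ½·4·6² = 312 cm; v ends 64 cm/s.
10–11 s: v starts 64 cm/s; Δx = 64·1 + ½·2·1² = 65 cm; v ends 66 cm/s.
x(11) = 10 + Σ Δx = 483 cm.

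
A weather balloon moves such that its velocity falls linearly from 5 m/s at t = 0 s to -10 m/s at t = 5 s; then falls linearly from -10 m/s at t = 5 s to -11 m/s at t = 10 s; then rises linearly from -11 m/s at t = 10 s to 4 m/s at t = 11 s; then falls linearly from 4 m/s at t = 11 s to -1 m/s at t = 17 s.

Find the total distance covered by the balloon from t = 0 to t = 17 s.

88.1 m

Total distance travelled is ∫|v| dt — sum the magnitudes of each area piece.
0–5 s: v = 0 at t = 5/3 s; triangle areas 25/6 + 50/3 = 125/6 m
5–10 s: |½(-10 + -11)(5)| = 52.5 m
10–11 s: v = 0 at t = 161/15 s; triangle areas 121/30 + 8/15 = 137/30 m
11–17 s: v = 0 at t = 15.8 s; triangle areas 9.6 + 0.6 = 10.2 m
Total distance = 88.1 m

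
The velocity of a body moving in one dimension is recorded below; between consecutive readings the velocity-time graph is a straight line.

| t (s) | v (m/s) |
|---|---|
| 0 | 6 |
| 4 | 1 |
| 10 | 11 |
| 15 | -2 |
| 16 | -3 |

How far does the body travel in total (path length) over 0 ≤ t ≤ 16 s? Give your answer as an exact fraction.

995/13 m

Total distance travelled is ∫|v| dt — sum the magnitudes of each area piece.
0–4 s: |½(6 + 1)(4)| = 14 m
4–10 s: |½(1 + 11)(6)| = 36 m
10–15 s: v = 0 at t = 185/13 s; triangle areas 605/26 + 10/13 = 625/26 m
15–16 s: |½(-2 + -3)(1)| = 2.5 m
Total distance = 995/13 m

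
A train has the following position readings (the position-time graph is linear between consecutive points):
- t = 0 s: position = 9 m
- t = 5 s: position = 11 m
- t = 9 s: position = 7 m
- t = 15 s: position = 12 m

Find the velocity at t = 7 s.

-1 m/s

Velocity is the slope of the x-t graph on 5–9 s: (7 − 11)/(9 − 5) = -1 m/s.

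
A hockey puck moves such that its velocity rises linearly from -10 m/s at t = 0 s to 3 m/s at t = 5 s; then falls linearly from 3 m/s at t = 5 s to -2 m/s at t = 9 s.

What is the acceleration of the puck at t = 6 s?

Acceleration is the slope of the v-t graph on 5–9 s: (-2 − 3)/(9 − 5) = -1.25 m/s².

-1.25 m/s²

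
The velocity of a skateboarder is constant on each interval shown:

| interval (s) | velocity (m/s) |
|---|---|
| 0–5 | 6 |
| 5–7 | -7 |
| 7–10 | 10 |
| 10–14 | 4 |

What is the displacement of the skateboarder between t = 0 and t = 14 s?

62 m

Displacement is the signed area under the v-t curve.
0–5 s: 6 × 5 = 30 m
5–7 s: -7 × 2 = -14 m
7–10 s: 10 × 3 = 30 m
10–14 s: 4 × 4 = 16 m
Net displacement = 62 m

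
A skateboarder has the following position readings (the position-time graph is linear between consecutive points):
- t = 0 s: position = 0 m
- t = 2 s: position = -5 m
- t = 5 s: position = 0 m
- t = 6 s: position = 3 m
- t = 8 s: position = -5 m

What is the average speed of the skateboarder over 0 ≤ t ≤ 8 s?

Average speed = (total path length)/(elapsed time); on a piecewise-linear x-t graph the path length is Σ|Δx|.
0–2 s: |Δx| = |-5 − 0| = 5 m
2–5 s: |Δx| = |0 − -5| = 5 m
5–6 s: |Δx| = |3 − 0| = 3 m
6–8 s: |Δx| = |-5 − 3| = 8 m
Total path = 21 m; average speed = 21/8 = 2.625 m/s.

2.625 m/s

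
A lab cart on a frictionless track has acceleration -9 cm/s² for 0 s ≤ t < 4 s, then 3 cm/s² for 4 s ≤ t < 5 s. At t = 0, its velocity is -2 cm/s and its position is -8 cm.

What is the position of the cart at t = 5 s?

On each constant-a segment, Δv = aΔt and Δx = v₀Δt + ½aΔt²; chain segment to segment.
0–4 s: v starts -2 cm/s; Δx = -2·4 + ½·-9·4² = -80 cm; v ends -38 cm/s.
4–5 s: v starts -38 cm/s; Δx = -38·1 + ½·3·1² = -36.5 cm; v ends -35 cm/s.
x(5) = -8 + Σ Δx = -124.5 cm.

-124.5 cm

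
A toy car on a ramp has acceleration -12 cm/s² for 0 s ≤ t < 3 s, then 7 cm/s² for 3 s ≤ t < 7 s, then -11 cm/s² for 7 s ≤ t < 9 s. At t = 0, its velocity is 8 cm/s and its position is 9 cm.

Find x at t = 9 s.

On each constant-a segment, Δv = aΔt and Δx = v₀Δt + ½aΔt²; chain segment to segment.
0–3 s: v starts 8 cm/s; Δx = 8·3 + ½·-12·3² = -30 cm; v ends -28 cm/s.
3–7 s: v starts -28 cm/s; Δx = -28·4 + ½·7·4² = -56 cm; v ends 0 cm/s.
7–9 s: v starts 0 cm/s; Δx = 0·2 + ½·-11·2² = -22 cm; v ends -22 cm/s.
x(9) = 9 + Σ Δx = -99 cm.

-99 cm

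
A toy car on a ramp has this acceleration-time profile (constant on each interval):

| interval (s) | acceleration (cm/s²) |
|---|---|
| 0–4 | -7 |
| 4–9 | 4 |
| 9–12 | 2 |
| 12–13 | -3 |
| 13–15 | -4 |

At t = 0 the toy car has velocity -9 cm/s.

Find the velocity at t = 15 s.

-22 cm/s

Δv equals the area under the a-t graph; then v = v₀ + Δv.
0–4 s: -7 × 4 = -28 cm/s
4–9 s: 4 × 5 = 20 cm/s
9–12 s: 2 × 3 = 6 cm/s
12–13 s: -3 × 1 = -3 cm/s
13–15 s: -4 × 2 = -8 cm/s
Δv = -13 cm/s, so v(15) = -9 + (-13) = -22 cm/s.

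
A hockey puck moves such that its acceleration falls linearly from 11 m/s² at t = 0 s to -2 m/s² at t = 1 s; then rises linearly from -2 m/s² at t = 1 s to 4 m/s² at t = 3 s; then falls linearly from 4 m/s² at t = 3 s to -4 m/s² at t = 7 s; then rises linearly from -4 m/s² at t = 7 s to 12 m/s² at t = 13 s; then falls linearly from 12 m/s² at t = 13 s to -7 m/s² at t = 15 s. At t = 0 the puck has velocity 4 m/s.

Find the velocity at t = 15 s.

Δv equals the area under the a-t graph; then v = v₀ + Δv.
0–1 s: ½(11 + -2)(1) = 4.5 m/s
1–3 s: ½(-2 + 4)(2) = 2 m/s
3–7 s: ½(4 + -4)(4) = 0 m/s
7–13 s: ½(-4 + 12)(6) = 24 m/s
13–15 s: ½(12 + -7)(2) = 5 m/s
Δv = 35.5 m/s, so v(15) = 4 + (35.5) = 39.5 m/s.

39.5 m/s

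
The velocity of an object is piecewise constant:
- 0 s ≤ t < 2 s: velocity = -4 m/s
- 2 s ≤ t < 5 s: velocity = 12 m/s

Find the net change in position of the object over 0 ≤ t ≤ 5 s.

Displacement is the signed area under the v-t curve.
0–2 s: -4 × 2 = -8 m
2–5 s: 12 × 3 = 36 m
Net displacement = 28 m

28 m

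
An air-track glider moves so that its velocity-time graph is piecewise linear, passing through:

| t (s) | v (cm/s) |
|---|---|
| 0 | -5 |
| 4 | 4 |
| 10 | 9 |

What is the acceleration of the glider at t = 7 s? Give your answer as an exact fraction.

Acceleration is the slope of the v-t graph on 4–10 s: (9 − 4)/(10 − 4) = 5/6 cm/s².

5/6 cm/s²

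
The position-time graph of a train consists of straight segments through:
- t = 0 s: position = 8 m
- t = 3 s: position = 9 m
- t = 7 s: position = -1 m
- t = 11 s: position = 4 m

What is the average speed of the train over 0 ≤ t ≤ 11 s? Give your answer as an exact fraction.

Average speed = (total path length)/(elapsed time); on a piecewise-linear x-t graph the path length is Σ|Δx|.
0–3 s: |Δx| = |9 − 8| = 1 m
3–7 s: |Δx| = |-1 − 9| = 10 m
7–11 s: |Δx| = |4 − -1| = 5 m
Total path = 16 m; average speed = 16/11 = 16/11 m/s.

16/11 m/s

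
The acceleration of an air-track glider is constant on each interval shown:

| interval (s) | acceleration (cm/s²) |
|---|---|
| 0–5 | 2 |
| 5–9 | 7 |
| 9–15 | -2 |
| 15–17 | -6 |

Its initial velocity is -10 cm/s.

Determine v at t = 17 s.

Δv equals the area under the a-t graph; then v = v₀ + Δv.
0–5 s: 2 × 5 = 10 cm/s
5–9 s: 7 × 4 = 28 cm/s
9–15 s: -2 × 6 = -12 cm/s
15–17 s: -6 × 2 = -12 cm/s
Δv = 14 cm/s, so v(17) = -10 + (14) = 4 cm/s.

4 cm/s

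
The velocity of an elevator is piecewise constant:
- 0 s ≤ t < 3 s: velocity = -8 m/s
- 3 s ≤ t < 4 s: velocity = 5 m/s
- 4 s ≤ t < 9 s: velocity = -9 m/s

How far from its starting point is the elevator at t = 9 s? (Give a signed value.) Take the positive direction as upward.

-64 m

Displacement is the signed area under the v-t curve.
0–3 s: -8 × 3 = -24 m
3–4 s: 5 × 1 = 5 m
4–9 s: -9 × 5 = -45 m
Net displacement = -64 m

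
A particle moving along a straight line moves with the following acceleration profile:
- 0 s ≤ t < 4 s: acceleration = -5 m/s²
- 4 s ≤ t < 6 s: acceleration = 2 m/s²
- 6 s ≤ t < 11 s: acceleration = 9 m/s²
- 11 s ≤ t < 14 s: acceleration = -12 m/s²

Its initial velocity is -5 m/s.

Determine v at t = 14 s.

Δv equals the area under the a-t graph; then v = v₀ + Δv.
0–4 s: -5 × 4 = -20 m/s
4–6 s: 2 × 2 = 4 m/s
6–11 s: 9 × 5 = 45 m/s
11–14 s: -12 × 3 = -36 m/s
Δv = -7 m/s, so v(14) = -5 + (-7) = -12 m/s.

-12 m/s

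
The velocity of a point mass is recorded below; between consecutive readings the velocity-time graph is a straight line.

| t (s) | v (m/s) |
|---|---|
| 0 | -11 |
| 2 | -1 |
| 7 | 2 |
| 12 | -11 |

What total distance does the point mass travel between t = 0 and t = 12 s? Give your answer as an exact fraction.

Total distance travelled is ∫|v| dt — sum the magnitudes of each area piece.
0–2 s: |½(-11 + -1)(2)| = 12 m
2–7 s: v = 0 at t = 11/3 s; triangle areas 5/6 + 10/3 = 25/6 m
7–12 s: v = 0 at t = 101/13 s; triangle areas 10/13 + 605/26 = 625/26 m
Total distance = 1568/39 m

1568/39 m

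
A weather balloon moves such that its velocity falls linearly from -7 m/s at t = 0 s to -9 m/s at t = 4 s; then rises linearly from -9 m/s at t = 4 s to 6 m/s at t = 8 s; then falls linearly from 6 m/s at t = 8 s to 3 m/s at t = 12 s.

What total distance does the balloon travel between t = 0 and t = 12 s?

Distance (not displacement) is the total path length: add the absolute areas under v-t.
0–4 s: |½(-7 + -9)(4)| = 32 m
4–8 s: v = 0 at t = 6.4 s; triangle areas 10.8 + 4.8 = 15.6 m
8–12 s: |½(6 + 3)(4)| = 18 m
Total distance = 65.6 m

65.6 m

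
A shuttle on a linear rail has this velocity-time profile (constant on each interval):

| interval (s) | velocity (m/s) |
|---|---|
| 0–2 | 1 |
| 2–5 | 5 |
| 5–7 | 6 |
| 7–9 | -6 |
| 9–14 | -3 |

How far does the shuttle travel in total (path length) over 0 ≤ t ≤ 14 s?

Distance (not displacement) is the total path length: add the absolute areas under v-t.
0–2 s: |1| × 2 = 2 m
2–5 s: |5| × 3 = 15 m
5–7 s: |6| × 2 = 12 m
7–9 s: |-6| × 2 = 12 m
9–14 s: |-3| × 5 = 15 m
Total distance = 56 m

56 m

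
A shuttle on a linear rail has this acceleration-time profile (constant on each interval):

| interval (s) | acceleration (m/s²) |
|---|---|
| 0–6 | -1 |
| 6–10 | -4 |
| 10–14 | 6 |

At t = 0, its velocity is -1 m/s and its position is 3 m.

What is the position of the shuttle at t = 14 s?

On each constant-a segment, Δv = aΔt and Δx = v₀Δt + ½aΔt²; chain segment to segment.
0–6 s: v starts -1 m/s; Δx = -1·6 + ½·-1·6² = -24 m; v ends -7 m/s.
6–10 s: v starts -7 m/s; Δx = -7·4 + ½·-4·4² = -60 m; v ends -23 m/s.
10–14 s: v starts -23 m/s; Δx = -23·4 + ½·6·4² = -44 m; v ends 1 m/s.
x(14) = 3 + Σ Δx = -125 m.

-125 m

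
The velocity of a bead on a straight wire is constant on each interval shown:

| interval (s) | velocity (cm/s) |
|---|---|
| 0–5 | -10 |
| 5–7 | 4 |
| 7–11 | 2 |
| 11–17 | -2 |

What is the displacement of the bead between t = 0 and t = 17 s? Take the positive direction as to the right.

Displacement is the signed area under the v-t curve.
0–5 s: -10 × 5 = -50 cm
5–7 s: 4 × 2 = 8 cm
7–11 s: 2 × 4 = 8 cm
11–17 s: -2 × 6 = -12 cm
Net displacement = -46 cm

-46 cm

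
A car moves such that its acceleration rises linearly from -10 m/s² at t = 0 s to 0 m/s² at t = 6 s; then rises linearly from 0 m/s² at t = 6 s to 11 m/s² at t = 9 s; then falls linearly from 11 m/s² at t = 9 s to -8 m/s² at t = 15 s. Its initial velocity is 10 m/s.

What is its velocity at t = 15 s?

Δv equals the area under the a-t graph; then v = v₀ + Δv.
0–6 s: ½(-10 + 0)(6) = -30 m/s
6–9 s: ½(0 + 11)(3) = 16.5 m/s
9–15 s: ½(11 + -8)(6) = 9 m/s
Δv = -4.5 m/s, so v(15) = 10 + (-4.5) = 5.5 m/s.

5.5 m/s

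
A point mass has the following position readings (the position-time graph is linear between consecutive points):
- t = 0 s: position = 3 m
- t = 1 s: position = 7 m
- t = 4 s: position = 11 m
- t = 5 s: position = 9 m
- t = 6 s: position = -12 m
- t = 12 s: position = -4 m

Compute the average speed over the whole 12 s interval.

3.25 m/s

Average speed = (total path length)/(elapsed time); on a piecewise-linear x-t graph the path length is Σ|Δx|.
0–1 s: |Δx| = |7 − 3| = 4 m
1–4 s: |Δx| = |11 − 7| = 4 m
4–5 s: |Δx| = |9 − 11| = 2 m
5–6 s: |Δx| = |-12 − 9| = 21 m
6–12 s: |Δx| = |-4 − -12| = 8 m
Total path = 39 m; average speed = 39/12 = 3.25 m/s.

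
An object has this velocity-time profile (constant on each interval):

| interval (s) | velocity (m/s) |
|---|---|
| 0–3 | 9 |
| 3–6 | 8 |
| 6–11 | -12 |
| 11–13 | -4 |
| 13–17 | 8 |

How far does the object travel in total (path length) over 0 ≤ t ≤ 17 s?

Total distance travelled is ∫|v| dt — sum the magnitudes of each area piece.
0–3 s: |9| × 3 = 27 m
3–6 s: |8| × 3 = 24 m
6–11 s: |-12| × 5 = 60 m
11–13 s: |-4| × 2 = 8 m
13–17 s: |8| × 4 = 32 m
Total distance = 151 m

151 m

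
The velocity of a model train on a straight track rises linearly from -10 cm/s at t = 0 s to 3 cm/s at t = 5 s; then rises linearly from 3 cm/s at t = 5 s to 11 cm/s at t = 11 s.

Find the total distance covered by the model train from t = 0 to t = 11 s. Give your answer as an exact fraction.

1637/26 cm

Total distance travelled is ∫|v| dt — sum the magnitudes of each area piece.
0–5 s: v = 0 at t = 50/13 s; triangle areas 250/13 + 45/26 = 545/26 cm
5–11 s: |½(3 + 11)(6)| = 42 cm
Total distance = 1637/26 cm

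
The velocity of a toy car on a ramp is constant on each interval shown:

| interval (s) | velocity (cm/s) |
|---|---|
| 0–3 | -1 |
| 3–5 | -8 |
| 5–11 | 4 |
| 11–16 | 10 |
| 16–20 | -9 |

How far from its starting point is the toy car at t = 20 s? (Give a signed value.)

Net displacement equals the area under the velocity-time graph (areas below the axis count negative).
0–3 s: -1 × 3 = -3 cm
3–5 s: -8 × 2 = -16 cm
5–11 s: 4 × 6 = 24 cm
11–16 s: 10 × 5 = 50 cm
16–20 s: -9 × 4 = -36 cm
Net displacement = 19 cm

19 cm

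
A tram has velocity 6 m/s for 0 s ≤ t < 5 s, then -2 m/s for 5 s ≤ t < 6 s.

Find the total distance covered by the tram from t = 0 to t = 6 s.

32 m

Distance (not displacement) is the total path length: add the absolute areas under v-t.
0–5 s: |6| × 5 = 30 m
5–6 s: |-2| × 1 = 2 m
Total distance = 32 m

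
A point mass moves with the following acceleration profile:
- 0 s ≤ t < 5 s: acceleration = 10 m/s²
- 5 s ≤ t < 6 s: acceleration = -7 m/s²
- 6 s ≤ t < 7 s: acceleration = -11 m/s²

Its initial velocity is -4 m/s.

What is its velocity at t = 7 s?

28 m/s

Δv equals the area under the a-t graph; then v = v₀ + Δv.
0–5 s: 10 × 5 = 50 m/s
5–6 s: -7 × 1 = -7 m/s
6–7 s: -11 × 1 = -11 m/s
Δv = 32 m/s, so v(7) = -4 + (32) = 28 m/s.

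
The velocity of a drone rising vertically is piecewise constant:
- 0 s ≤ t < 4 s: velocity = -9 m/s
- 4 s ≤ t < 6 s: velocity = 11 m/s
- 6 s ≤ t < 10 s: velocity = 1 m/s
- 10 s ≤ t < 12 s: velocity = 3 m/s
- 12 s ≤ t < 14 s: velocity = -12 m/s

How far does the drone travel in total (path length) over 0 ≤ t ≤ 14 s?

Total distance travelled is ∫|v| dt — sum the magnitudes of each area piece.
0–4 s: |-9| × 4 = 36 m
4–6 s: |11| × 2 = 22 m
6–10 s: |1| × 4 = 4 m
10–12 s: |3| × 2 = 6 m
12–14 s: |-12| × 2 = 24 m
Total distance = 92 m

92 m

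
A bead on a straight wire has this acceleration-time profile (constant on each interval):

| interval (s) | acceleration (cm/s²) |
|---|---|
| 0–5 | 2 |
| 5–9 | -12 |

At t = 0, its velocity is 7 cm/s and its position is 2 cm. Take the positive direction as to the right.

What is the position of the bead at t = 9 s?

34 cm

On each constant-a segment, Δv = aΔt and Δx = v₀Δt + ½aΔt²; chain segment to segment.
0–5 s: v starts 7 cm/s; Δx = 7·5 + ½·2·5² = 60 cm; v ends 17 cm/s.
5–9 s: v starts 17 cm/s; Δx = 17·4 + ½·-12·4² = -28 cm; v ends -31 cm/s.
x(9) = 2 + Σ Δx = 34 cm.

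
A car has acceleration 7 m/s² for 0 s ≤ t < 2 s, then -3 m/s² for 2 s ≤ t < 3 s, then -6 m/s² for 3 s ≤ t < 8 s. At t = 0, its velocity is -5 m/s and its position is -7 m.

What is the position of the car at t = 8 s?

-40.5 m

On each constant-a segment, Δv = aΔt and Δx = v₀Δt + ½aΔt²; chain segment to segment.
0–2 s: v starts -5 m/s; Δx = -5·2 + ½·7·2² = 4 m; v ends 9 m/s.
2–3 s: v starts 9 m/s; Δx = 9·1 + ½·-3·1² = 7.5 m; v ends 6 m/s.
3–8 s: v starts 6 m/s; Δx = 6·5 + ½·-6·5² = -45 m; v ends -24 m/s.
x(8) = -7 + Σ Δx = -40.5 m.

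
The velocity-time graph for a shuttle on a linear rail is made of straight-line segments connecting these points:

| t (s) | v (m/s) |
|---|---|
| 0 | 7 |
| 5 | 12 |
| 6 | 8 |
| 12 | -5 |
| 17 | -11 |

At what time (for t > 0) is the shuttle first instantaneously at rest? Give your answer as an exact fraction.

v changes sign on 6–12 s (from 8 to -5); the graph is linear there, so v = 0 at t = 6 + (-8)·(12 − 6)/(-5 − 8) = 126/13 s.

t = 126/13 s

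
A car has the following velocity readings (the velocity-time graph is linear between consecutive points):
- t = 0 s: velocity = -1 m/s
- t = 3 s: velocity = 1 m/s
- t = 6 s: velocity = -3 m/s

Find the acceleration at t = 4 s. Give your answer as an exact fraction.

Acceleration is the slope of the v-t graph on 3–6 s: (-3 − 1)/(6 − 3) = -4/3 m/s².

-4/3 m/s²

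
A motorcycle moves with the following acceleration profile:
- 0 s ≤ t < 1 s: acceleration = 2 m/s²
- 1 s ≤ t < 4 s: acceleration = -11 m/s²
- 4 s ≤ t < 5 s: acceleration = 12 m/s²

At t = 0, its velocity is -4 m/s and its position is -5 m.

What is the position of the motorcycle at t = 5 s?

On each constant-a segment, Δv = aΔt and Δx = v₀Δt + ½aΔt²; chain segment to segment.
0–1 s: v starts -4 m/s; Δx = -4·1 + ½·2·1² = -3 m; v ends -2 m/s.
1–4 s: v starts -2 m/s; Δx = -2·3 + ½·-11·3² = -55.5 m; v ends -35 m/s.
4–5 s: v starts -35 m/s; Δx = -35·1 + ½·12·1² = -29 m; v ends -23 m/s.
x(5) = -5 + Σ Δx = -92.5 m.

-92.5 m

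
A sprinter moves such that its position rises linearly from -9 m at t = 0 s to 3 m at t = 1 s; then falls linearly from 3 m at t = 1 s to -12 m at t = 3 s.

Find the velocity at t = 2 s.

-7.5 m/s

Velocity is the slope of the x-t graph on 1–3 s: (-12 − 3)/(3 − 1) = -7.5 m/s.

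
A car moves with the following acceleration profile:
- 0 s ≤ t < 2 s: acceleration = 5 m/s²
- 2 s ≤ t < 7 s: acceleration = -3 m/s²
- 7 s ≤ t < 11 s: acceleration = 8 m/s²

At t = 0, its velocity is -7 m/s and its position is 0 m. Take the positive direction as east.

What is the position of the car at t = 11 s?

-10.5 m

On each constant-a segment, Δv = aΔt and Δx = v₀Δt + ½aΔt²; chain segment to segment.
0–2 s: v starts -7 m/s; Δx = -7·2 + ½·5·2² = -4 m; v ends 3 m/s.
2–7 s: v starts 3 m/s; Δx = 3·5 + ½·-3·5² = -22.5 m; v ends -12 m/s.
7–11 s: v starts -12 m/s; Δx = -12·4 + ½·8·4² = 16 m; v ends 20 m/s.
x(11) = 0 + Σ Δx = -10.5 m.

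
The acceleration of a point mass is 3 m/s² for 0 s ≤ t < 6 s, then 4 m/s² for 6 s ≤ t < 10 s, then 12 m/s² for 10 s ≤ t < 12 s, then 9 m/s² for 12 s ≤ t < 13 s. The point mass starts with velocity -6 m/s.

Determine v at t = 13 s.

Δv equals the area under the a-t graph; then v = v₀ + Δv.
0–6 s: 3 × 6 = 18 m/s
6–10 s: 4 × 4 = 16 m/s
10–12 s: 12 × 2 = 24 m/s
12–13 s: 9 × 1 = 9 m/s
Δv = 67 m/s, so v(13) = -6 + (67) = 61 m/s.

61 m/s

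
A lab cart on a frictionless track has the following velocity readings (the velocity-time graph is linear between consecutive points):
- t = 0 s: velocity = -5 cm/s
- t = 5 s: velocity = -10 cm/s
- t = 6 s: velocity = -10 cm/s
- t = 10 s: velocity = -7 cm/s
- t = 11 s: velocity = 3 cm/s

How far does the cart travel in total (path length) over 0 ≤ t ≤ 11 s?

Distance (not displacement) is the total path length: add the absolute areas under v-t.
0–5 s: |½(-5 + -10)(5)| = 37.5 cm
5–6 s: |-10| × 1 = 10 cm
6–10 s: |½(-10 + -7)(4)| = 34 cm
10–11 s: v = 0 at t = 10.7 s; triangle areas 2.45 + 0.45 = 2.9 cm
Total distance = 84.4 cm

84.4 cm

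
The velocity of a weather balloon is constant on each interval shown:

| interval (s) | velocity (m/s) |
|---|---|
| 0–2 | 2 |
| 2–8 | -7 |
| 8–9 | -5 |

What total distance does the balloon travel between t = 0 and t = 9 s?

51 m

Distance (not displacement) is the total path length: add the absolute areas under v-t.
0–2 s: |2| × 2 = 4 m
2–8 s: |-7| × 6 = 42 m
8–9 s: |-5| × 1 = 5 m
Total distance = 51 m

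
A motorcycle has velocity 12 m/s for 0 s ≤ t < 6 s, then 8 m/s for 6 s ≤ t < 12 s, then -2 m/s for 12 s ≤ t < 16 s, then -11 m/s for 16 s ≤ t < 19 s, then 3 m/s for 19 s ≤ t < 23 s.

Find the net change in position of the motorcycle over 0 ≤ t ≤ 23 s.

Displacement is the signed area under the v-t curve.
0–6 s: 12 × 6 = 72 m
6–12 s: 8 × 6 = 48 m
12–16 s: -2 × 4 = -8 m
16–19 s: -11 × 3 = -33 m
19–23 s: 3 × 4 = 12 m
Net displacement = 91 m

91 m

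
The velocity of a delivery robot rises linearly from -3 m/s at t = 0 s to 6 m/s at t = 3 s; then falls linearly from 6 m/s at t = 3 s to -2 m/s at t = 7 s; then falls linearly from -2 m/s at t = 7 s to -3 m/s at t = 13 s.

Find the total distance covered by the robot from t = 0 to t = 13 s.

Distance (not displacement) is the total path length: add the absolute areas under v-t.
0–3 s: v = 0 at t = 1 s; triangle areas 1.5 + 6 = 7.5 m
3–7 s: v = 0 at t = 6 s; triangle areas 9 + 1 = 10 m
7–13 s: |½(-2 + -3)(6)| = 15 m
Total distance = 32.5 m

32.5 m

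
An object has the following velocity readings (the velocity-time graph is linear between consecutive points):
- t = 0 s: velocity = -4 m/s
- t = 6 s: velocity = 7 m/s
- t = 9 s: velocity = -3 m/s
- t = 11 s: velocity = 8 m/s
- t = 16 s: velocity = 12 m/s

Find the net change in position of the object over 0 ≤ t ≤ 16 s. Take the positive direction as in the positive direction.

70 m

Displacement is the signed area under the v-t curve.
0–6 s: ½(-4 + 7)(6) = 9 m
6–9 s: ½(7 + -3)(3) = 6 m
9–11 s: ½(-3 + 8)(2) = 5 m
11–16 s: ½(8 + 12)(5) = 50 m
Net displacement = 70 m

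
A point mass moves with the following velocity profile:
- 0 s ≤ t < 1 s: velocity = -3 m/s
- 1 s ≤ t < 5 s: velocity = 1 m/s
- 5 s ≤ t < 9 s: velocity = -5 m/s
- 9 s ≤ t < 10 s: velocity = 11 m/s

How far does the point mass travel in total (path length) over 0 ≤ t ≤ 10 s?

38 m

Distance (not displacement) is the total path length: add the absolute areas under v-t.
0–1 s: |-3| × 1 = 3 m
1–5 s: |1| × 4 = 4 m
5–9 s: |-5| × 4 = 20 m
9–10 s: |11| × 1 = 11 m
Total distance = 38 m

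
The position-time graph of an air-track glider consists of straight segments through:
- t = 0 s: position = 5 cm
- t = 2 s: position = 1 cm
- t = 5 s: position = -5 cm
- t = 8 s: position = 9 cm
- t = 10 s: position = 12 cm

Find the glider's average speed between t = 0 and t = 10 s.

Average speed = (total path length)/(elapsed time); on a piecewise-linear x-t graph the path length is Σ|Δx|.
0–2 s: |Δx| = |1 − 5| = 4 cm
2–5 s: |Δx| = |-5 − 1| = 6 cm
5–8 s: |Δx| = |9 − -5| = 14 cm
8–10 s: |Δx| = |12 − 9| = 3 cm
Total path = 27 cm; average speed = 27/10 = 2.7 cm/s.

2.7 cm/s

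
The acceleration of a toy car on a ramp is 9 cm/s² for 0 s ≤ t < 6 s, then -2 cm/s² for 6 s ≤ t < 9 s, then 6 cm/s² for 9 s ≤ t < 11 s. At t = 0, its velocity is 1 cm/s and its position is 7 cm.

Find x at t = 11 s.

441 cm

On each constant-a segment, Δv = aΔt and Δx = v₀Δt + ½aΔt²; chain segment to segment.
0–6 s: v starts 1 cm/s; Δx = 1·6 + ½·9·6² = 168 cm; v ends 55 cm/s.
6–9 s: v starts 55 cm/s; Δx = 55·3 + ½·-2·3² = 156 cm; v ends 49 cm/s.
9–11 s: v starts 49 cm/s; Δx = 49·2 + ½·6·2² = 110 cm; v ends 61 cm/s.
x(11) = 7 + Σ Δx = 441 cm.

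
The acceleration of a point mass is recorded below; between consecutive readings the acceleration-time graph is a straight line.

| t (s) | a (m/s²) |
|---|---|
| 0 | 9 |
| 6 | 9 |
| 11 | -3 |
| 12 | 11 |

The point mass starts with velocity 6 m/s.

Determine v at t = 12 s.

79 m/s

Δv equals the area under the a-t graph; then v = v₀ + Δv.
0–6 s: 9 × 6 = 54 m/s
6–11 s: ½(9 + -3)(5) = 15 m/s
11–12 s: ½(-3 + 11)(1) = 4 m/s
Δv = 73 m/s, so v(12) = 6 + (73) = 79 m/s.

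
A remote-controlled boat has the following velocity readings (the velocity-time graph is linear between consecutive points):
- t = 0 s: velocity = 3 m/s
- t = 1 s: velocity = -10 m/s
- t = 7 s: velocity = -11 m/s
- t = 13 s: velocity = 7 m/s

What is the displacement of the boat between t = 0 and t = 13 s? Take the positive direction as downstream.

Net displacement equals the area under the velocity-time graph (areas below the axis count negative).
0–1 s: ½(3 + -10)(1) = -3.5 m
1–7 s: ½(-10 + -11)(6) = -63 m
7–13 s: ½(-11 + 7)(6) = -12 m
Net displacement = -78.5 m

-78.5 m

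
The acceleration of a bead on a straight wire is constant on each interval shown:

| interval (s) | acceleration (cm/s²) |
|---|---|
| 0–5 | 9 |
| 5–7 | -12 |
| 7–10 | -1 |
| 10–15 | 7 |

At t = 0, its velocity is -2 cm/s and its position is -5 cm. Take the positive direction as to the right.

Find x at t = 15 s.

On each constant-a segment, Δv = aΔt and Δx = v₀Δt + ½aΔt²; chain segment to segment.
0–5 s: v starts -2 cm/s; Δx = -2·5 + ½·9·5² = 102.5 cm; v ends 43 cm/s.
5–7 s: v starts 43 cm/s; Δx = 43·2 + ½·-12·2² = 62 cm; v ends 19 cm/s.
7–10 s: v starts 19 cm/s; Δx = 19·3 + ½·-1·3² = 52.5 cm; v ends 16 cm/s.
10–15 s: v starts 16 cm/s; Δx = 16·5 + ½·7·5² = 167.5 cm; v ends 51 cm/s.
x(15) = -5 + Σ Δx = 379.5 cm.

379.5 cm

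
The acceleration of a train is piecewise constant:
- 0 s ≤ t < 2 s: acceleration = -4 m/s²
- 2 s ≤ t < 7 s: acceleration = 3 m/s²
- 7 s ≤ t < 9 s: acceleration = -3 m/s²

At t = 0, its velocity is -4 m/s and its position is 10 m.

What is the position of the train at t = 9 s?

On each constant-a segment, Δv = aΔt and Δx = v₀Δt + ½aΔt²; chain segment to segment.
0–2 s: v starts -4 m/s; Δx = -4·2 + ½·-4·2² = -16 m; v ends -12 m/s.
2–7 s: v starts -12 m/s; Δx = -12·5 + ½·3·5² = -22.5 m; v ends 3 m/s.
7–9 s: v starts 3 m/s; Δx = 3·2 + ½·-3·2² = 0 m; v ends -3 m/s.
x(9) = 10 + Σ Δx = -28.5 m.

-28.5 m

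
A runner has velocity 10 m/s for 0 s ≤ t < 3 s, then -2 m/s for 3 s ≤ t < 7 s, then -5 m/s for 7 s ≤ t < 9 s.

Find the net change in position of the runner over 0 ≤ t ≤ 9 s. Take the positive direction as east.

Net displacement equals the area under the velocity-time graph (areas below the axis count negative).
0–3 s: 10 × 3 = 30 m
3–7 s: -2 × 4 = -8 m
7–9 s: -5 × 2 = -10 m
Net displacement = 12 m

12 m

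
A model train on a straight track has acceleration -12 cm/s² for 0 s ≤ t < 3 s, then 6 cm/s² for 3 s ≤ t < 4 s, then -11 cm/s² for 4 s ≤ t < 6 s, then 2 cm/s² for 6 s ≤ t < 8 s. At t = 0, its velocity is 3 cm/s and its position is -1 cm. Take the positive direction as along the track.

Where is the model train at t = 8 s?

-246 cm

On each constant-a segment, Δv = aΔt and Δx = v₀Δt + ½aΔt²; chain segment to segment.
0–3 s: v starts 3 cm/s; Δx = 3·3 + ½·-12·3² = -45 cm; v ends -33 cm/s.
3–4 s: v starts -33 cm/s; Δx = -33·1 + ½·6·1² = -30 cm; v ends -27 cm/s.
4–6 s: v starts -27 cm/s; Δx = -27·2 + ½·-11·2² = -76 cm; v ends -49 cm/s.
6–8 s: v starts -49 cm/s; Δx = -49·2 + ½·2·2² = -94 cm; v ends -45 cm/s.
x(8) = -1 + Σ Δx = -246 cm.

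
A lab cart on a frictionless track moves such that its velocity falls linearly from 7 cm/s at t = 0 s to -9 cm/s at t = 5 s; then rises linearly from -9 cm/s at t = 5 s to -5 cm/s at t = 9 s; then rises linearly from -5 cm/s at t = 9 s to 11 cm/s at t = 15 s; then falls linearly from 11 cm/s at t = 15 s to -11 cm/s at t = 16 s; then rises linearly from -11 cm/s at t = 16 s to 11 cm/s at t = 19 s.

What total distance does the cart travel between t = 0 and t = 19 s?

97.6875 cm

Total distance travelled is ∫|v| dt — sum the magnitudes of each area piece.
0–5 s: v = 0 at t = 2.1875 s; triangle areas 7.65625 + 12.65625 = 20.3125 cm
5–9 s: |½(-9 + -5)(4)| = 28 cm
9–15 s: v = 0 at t = 10.875 s; triangle areas 4.6875 + 22.6875 = 27.375 cm
15–16 s: v = 0 at t = 15.5 s; triangle areas 2.75 + 2.75 = 5.5 cm
16–19 s: v = 0 at t = 17.5 s; triangle areas 8.25 + 8.25 = 16.5 cm
Total distance = 97.6875 cm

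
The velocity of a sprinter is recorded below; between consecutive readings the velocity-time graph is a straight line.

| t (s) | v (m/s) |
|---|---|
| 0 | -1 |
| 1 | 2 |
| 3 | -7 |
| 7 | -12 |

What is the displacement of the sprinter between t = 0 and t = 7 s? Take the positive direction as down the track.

Net displacement equals the area under the velocity-time graph (areas below the axis count negative).
0–1 s: ½(-1 + 2)(1) = 0.5 m
1–3 s: ½(2 + -7)(2) = -5 m
3–7 s: ½(-7 + -12)(4) = -38 m
Net displacement = -42.5 m

-42.5 m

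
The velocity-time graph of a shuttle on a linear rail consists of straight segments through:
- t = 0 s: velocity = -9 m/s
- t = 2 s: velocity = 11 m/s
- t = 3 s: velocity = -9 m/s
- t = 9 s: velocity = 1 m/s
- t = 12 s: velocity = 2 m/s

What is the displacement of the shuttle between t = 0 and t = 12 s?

Net displacement equals the area under the velocity-time graph (areas below the axis count negative).
0–2 s: ½(-9 + 11)(2) = 2 m
2–3 s: ½(11 + -9)(1) = 1 m
3–9 s: ½(-9 + 1)(6) = -24 m
9–12 s: ½(1 + 2)(3) = 4.5 m
Net displacement = -16.5 m

-16.5 m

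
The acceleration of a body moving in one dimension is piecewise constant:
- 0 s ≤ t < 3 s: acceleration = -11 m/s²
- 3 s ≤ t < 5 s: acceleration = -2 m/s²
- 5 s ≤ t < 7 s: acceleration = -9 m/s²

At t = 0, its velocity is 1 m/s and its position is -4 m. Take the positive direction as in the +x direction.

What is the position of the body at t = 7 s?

On each constant-a segment, Δv = aΔt and Δx = v₀Δt + ½aΔt²; chain segment to segment.
0–3 s: v starts 1 m/s; Δx = 1·3 + ½·-11·3² = -46.5 m; v ends -32 m/s.
3–5 s: v starts -32 m/s; Δx = -32·2 + ½·-2·2² = -68 m; v ends -36 m/s.
5–7 s: v starts -36 m/s; Δx = -36·2 + ½·-9·2² = -90 m; v ends -54 m/s.
x(7) = -4 + Σ Δx = -208.5 m.

-208.5 m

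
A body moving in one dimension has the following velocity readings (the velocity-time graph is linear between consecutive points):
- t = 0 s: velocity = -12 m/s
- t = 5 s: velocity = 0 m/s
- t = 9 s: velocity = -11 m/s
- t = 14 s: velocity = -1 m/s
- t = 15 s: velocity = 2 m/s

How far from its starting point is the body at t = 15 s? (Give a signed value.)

Displacement is the signed area under the v-t curve.
0–5 s: ½(-12 + 0)(5) = -30 m
5–9 s: ½(0 + -11)(4) = -22 m
9–14 s: ½(-11 + -1)(5) = -30 m
14–15 s: ½(-1 + 2)(1) = 0.5 m
Net displacement = -81.5 m

-81.5 m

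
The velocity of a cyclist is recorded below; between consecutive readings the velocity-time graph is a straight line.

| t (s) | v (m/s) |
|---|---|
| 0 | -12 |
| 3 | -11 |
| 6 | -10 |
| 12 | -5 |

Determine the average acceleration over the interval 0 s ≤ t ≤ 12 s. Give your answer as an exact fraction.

Average acceleration = Δv/Δt = (-5 − -12)/(12 − 0) = 7/12 m/s².

7/12 m/s²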